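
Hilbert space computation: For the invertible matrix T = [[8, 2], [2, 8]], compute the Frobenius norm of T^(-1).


det(T) = 8*8 - 2*2 = 60
T^(-1) = (1/60) * [[8, -2], [-2, 8]] = [[0.1333, -0.0333], [-0.0333, 0.1333]]
||T^(-1)||_F^2 = 0.1333^2 + (-0.0333)^2 + (-0.0333)^2 + 0.1333^2 = 0.0378
||T^(-1)||_F = sqrt(0.0378) = 0.1944

0.1944


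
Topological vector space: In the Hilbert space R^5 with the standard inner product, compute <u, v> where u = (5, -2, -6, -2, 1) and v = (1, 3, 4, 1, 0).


Computing the standard inner product <u, v> = sum u_i * v_i
= 5*1 + -2*3 + -6*4 + -2*1 + 1*0
= 5 + -6 + -24 + -2 + 0
= -27

-27


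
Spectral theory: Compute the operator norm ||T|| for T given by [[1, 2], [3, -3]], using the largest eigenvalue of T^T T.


A^T A = [[10, -7], [-7, 13]]
trace(A^T A) = 23, det(A^T A) = 81
discriminant = 23^2 - 4*81 = 205
Largest eigenvalue of A^T A = (trace + sqrt(disc))/2 = 18.6589
||T|| = sqrt(18.6589) = 4.3196

4.3196


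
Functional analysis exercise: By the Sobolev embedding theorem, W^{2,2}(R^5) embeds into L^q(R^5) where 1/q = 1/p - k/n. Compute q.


Using the Sobolev embedding formula: 1/q = 1/p - k/n
1/q = 1/2 - 2/5 = 1/10
q = 1/(1/10) = 10

10.0000


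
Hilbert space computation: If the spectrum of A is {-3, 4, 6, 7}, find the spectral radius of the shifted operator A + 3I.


Spectrum of A + 3I = {0, 7, 9, 10}
Spectral radius = max |lambda| over the shifted spectrum
= max(0, 7, 9, 10) = 10

10


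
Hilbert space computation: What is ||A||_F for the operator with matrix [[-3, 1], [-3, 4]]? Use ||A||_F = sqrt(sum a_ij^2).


||A||_F^2 = sum a_ij^2
= (-3)^2 + 1^2 + (-3)^2 + 4^2
= 9 + 1 + 9 + 16 = 35
||A||_F = sqrt(35) = 5.9161

5.9161


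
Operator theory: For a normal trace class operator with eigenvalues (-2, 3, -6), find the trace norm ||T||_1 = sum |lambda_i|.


For a normal operator, singular values equal |eigenvalues|.
Trace norm = sum |lambda_i| = 2 + 3 + 6
= 11

11


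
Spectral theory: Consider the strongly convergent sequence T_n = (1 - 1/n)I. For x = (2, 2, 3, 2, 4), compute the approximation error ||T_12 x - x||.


T_12 x - x = (1 - 1/12)x - x = -x/12
||x|| = sqrt(37) = 6.0828
||T_12 x - x|| = ||x||/12 = 6.0828/12 = 0.5069

0.5069


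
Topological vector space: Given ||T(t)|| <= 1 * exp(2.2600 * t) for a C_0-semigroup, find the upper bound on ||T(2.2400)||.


||T(2.2400)|| <= 1 * exp(2.2600 * 2.2400)
= 1 * exp(5.0624)
= 1 * 157.9692
= 157.9692

157.9692


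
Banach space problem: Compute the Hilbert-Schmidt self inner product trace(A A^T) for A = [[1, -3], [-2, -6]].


trace(A * A^T) = sum of squares of all entries
= 1^2 + (-3)^2 + (-2)^2 + (-6)^2
= 1 + 9 + 4 + 36
= 50

50


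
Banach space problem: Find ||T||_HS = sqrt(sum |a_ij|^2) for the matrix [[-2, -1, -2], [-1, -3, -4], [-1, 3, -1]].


The Hilbert-Schmidt norm is sqrt(sum of squares of all entries).
Sum of squares = (-2)^2 + (-1)^2 + (-2)^2 + (-1)^2 + (-3)^2 + (-4)^2 + (-1)^2 + 3^2 + (-1)^2
= 4 + 1 + 4 + 1 + 9 + 16 + 1 + 9 + 1 = 46
||T||_HS = sqrt(46) = 6.7823

6.7823


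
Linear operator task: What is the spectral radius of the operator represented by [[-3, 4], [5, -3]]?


For a 2x2 matrix, eigenvalues satisfy lambda^2 - (trace)*lambda + det = 0
trace = -3 + -3 = -6
det = -3*-3 - 4*5 = -11
discriminant = (-6)^2 - 4*(-11) = 80
spectral radius = max |eigenvalue| = 7.4721

7.4721


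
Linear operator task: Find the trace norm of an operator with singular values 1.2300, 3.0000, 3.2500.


The nuclear norm is the sum of all singular values.
||T||_1 = 1.2300 + 3.0000 + 3.2500
= 7.4800

7.4800


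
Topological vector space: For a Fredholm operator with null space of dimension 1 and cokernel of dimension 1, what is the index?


The Fredholm index is defined as ind(T) = dim(ker T) - dim(coker T)
= 1 - 1
= 0

0


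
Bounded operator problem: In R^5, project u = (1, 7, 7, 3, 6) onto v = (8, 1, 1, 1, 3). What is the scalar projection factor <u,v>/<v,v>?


Computing <u,v> = 1*8 + 7*1 + 7*1 + 3*1 + 6*3 = 43
Computing <v,v> = 8^2 + 1^2 + 1^2 + 1^2 + 3^2 = 76
Projection coefficient = 43/76 = 0.5658

0.5658


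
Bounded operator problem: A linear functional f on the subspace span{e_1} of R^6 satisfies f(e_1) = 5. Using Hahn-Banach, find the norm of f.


The norm of f is given by ||f|| = sup_{||x||=1} |f(x)|.
On span{e_1}, ||e_1|| = 1, so ||f|| = |f(e_1)| / ||e_1||
= |5| / 1 = 5.0000

5.0000


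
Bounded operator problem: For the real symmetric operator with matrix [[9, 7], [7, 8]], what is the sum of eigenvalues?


For a self-adjoint (symmetric) matrix, the eigenvalues are real.
The sum of eigenvalues equals the trace of the matrix.
trace = 9 + 8 = 17

17


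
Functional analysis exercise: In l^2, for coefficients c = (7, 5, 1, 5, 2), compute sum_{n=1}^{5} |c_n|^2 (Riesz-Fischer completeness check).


sum |c_n|^2 = 7^2 + 5^2 + 1^2 + 5^2 + 2^2
= 49 + 25 + 1 + 25 + 4
= 104

104


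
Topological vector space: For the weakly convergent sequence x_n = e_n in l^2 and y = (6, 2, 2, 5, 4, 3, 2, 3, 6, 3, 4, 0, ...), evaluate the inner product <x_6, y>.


x_6 = e_6 is the standard basis vector with 1 in position 6.
<x_6, y> = y_6 = 3
As n -> infinity, <x_n, y> -> 0, confirming weak convergence of (x_n) to 0.

3


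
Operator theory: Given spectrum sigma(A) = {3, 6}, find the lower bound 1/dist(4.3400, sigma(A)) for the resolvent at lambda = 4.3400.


dist(4.3400, {3, 6}) = min(|4.3400 - 3|, |4.3400 - 6|)
= min(1.3400, 1.6600) = 1.3400
Resolvent bound = 1/1.3400 = 0.7463

0.7463


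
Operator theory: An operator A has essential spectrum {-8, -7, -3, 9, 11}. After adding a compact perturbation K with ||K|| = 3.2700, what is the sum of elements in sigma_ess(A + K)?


By Weyl's theorem, the essential spectrum is invariant under compact perturbations.
sigma_ess(A + K) = sigma_ess(A) = {-8, -7, -3, 9, 11}
Sum = -8 + -7 + -3 + 9 + 11 = 2

2


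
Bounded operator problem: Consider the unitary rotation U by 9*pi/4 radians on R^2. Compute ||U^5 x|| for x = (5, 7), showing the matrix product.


U is a rotation by theta = 9*pi/4
U^5 = rotation by 5*theta = 45*pi/4 = 5*pi/4 (mod 2*pi)
cos(5*pi/4) = -0.7071, sin(5*pi/4) = -0.7071
U^5 x = (-0.7071 * 5 - -0.7071 * 7, -0.7071 * 5 + -0.7071 * 7)
= (1.4142, -8.4853)
||U^5 x|| = sqrt(1.4142^2 + (-8.4853)^2) = sqrt(74.0000) = 8.6023

8.6023


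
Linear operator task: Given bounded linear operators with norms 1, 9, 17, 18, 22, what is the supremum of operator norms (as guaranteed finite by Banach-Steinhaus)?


By the Uniform Boundedness Principle, the supremum of norms is finite.
sup_k ||T_k|| = max(1, 9, 17, 18, 22) = 22

22


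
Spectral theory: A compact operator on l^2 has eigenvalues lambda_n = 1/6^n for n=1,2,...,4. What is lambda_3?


The eigenvalue formula gives lambda_3 = 1/6^3
= 1/216
= 0.0046

0.0046


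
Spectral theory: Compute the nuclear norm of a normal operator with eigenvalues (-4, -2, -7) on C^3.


For a normal operator, singular values equal |eigenvalues|.
Trace norm = sum |lambda_i| = 4 + 2 + 7
= 13

13


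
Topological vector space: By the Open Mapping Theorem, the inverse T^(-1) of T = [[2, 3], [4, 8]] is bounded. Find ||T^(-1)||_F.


det(T) = 2*8 - 3*4 = 4
T^(-1) = (1/4) * [[8, -3], [-4, 2]] = [[2.0000, -0.7500], [-1.0000, 0.5000]]
||T^(-1)||_F^2 = 2.0000^2 + (-0.7500)^2 + (-1.0000)^2 + 0.5000^2 = 5.8125
||T^(-1)||_F = sqrt(5.8125) = 2.4109

2.4109


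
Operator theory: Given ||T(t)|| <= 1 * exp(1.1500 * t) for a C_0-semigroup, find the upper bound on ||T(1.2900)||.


||T(1.2900)|| <= 1 * exp(1.1500 * 1.2900)
= 1 * exp(1.4835)
= 1 * 4.4083
= 4.4083

4.4083


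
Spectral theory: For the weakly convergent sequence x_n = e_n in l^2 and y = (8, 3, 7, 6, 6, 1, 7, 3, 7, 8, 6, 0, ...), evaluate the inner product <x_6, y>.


x_6 = e_6 is the standard basis vector with 1 in position 6.
<x_6, y> = y_6 = 1
As n -> infinity, <x_n, y> -> 0, confirming weak convergence of (x_n) to 0.

1


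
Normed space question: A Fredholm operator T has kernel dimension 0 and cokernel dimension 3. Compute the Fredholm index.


The Fredholm index is defined as ind(T) = dim(ker T) - dim(coker T)
= 0 - 3
= -3

-3


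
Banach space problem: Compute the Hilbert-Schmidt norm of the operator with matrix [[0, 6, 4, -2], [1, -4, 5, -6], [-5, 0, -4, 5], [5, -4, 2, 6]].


The Hilbert-Schmidt norm is sqrt(sum of squares of all entries).
Sum of squares = 0^2 + 6^2 + 4^2 + (-2)^2 + 1^2 + (-4)^2 + 5^2 + (-6)^2 + (-5)^2 + 0^2 + (-4)^2 + 5^2 + 5^2 + (-4)^2 + 2^2 + 6^2
= 0 + 36 + 16 + 4 + 1 + 16 + 25 + 36 + 25 + 0 + 16 + 25 + 25 + 16 + 4 + 36 = 281
||T||_HS = sqrt(281) = 16.7631

16.7631


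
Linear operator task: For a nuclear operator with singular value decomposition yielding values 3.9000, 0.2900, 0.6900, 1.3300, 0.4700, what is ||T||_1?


The nuclear norm is the sum of all singular values.
||T||_1 = 3.9000 + 0.2900 + 0.6900 + 1.3300 + 0.4700
= 6.6800

6.6800


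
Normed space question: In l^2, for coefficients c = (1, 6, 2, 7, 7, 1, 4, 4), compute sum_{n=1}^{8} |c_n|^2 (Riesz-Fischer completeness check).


sum |c_n|^2 = 1^2 + 6^2 + 2^2 + 7^2 + 7^2 + 1^2 + 4^2 + 4^2
= 1 + 36 + 4 + 49 + 49 + 1 + 16 + 16
= 172

172


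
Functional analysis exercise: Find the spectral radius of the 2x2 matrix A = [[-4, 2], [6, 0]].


For a 2x2 matrix, eigenvalues satisfy lambda^2 - (trace)*lambda + det = 0
trace = -4 + 0 = -4
det = -4*0 - 2*6 = -12
discriminant = (-4)^2 - 4*(-12) = 64
spectral radius = max |eigenvalue| = 6.0000

6.0000


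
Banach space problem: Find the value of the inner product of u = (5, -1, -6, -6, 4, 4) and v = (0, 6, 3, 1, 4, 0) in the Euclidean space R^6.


Computing the standard inner product <u, v> = sum u_i * v_i
= 5*0 + -1*6 + -6*3 + -6*1 + 4*4 + 4*0
= 0 + -6 + -18 + -6 + 16 + 0
= -14

-14


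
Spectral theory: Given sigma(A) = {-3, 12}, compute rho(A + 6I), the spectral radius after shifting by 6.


Spectrum of A + 6I = {3, 18}
Spectral radius = max |lambda| over the shifted spectrum
= max(3, 18) = 18

18


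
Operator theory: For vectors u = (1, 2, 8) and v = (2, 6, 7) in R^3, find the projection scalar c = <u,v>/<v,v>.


Computing <u,v> = 1*2 + 2*6 + 8*7 = 70
Computing <v,v> = 2^2 + 6^2 + 7^2 = 89
Projection coefficient = 70/89 = 0.7865

0.7865


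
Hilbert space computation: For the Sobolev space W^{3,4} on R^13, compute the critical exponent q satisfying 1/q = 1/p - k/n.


Using the Sobolev embedding formula: 1/q = 1/p - k/n
1/q = 1/4 - 3/13 = 1/52
q = 1/(1/52) = 52

52.0000


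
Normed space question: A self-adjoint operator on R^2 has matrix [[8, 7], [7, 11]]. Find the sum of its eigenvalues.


For a self-adjoint (symmetric) matrix, the eigenvalues are real.
The sum of eigenvalues equals the trace of the matrix.
trace = 8 + 11 = 19

19


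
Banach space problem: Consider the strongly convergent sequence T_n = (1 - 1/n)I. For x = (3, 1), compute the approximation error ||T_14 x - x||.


T_14 x - x = (1 - 1/14)x - x = -x/14
||x|| = sqrt(10) = 3.1623
||T_14 x - x|| = ||x||/14 = 3.1623/14 = 0.2259

0.2259


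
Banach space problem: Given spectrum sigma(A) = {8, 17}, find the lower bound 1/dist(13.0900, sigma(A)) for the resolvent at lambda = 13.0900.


dist(13.0900, {8, 17}) = min(|13.0900 - 8|, |13.0900 - 17|)
= min(5.0900, 3.9100) = 3.9100
Resolvent bound = 1/3.9100 = 0.2558

0.2558


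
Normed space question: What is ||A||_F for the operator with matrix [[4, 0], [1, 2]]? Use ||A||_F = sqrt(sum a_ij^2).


||A||_F^2 = sum a_ij^2
= 4^2 + 0^2 + 1^2 + 2^2
= 16 + 0 + 1 + 4 = 21
||A||_F = sqrt(21) = 4.5826

4.5826


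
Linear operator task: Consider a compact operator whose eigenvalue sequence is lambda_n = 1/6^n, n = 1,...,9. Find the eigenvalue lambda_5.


The eigenvalue formula gives lambda_5 = 1/6^5
= 1/7776
= 1.2860e-04

1.2860e-04


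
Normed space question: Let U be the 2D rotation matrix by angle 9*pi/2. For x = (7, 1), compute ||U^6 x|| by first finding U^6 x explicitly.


U is a rotation by theta = 9*pi/2
U^6 = rotation by 6*theta = 54*pi/2 = 2*pi/2 (mod 2*pi)
cos(2*pi/2) = -1.0000, sin(2*pi/2) = 0.0000
U^6 x = (-1.0000 * 7 - 0.0000 * 1, 0.0000 * 7 + -1.0000 * 1)
= (-7.0000, -1.0000)
||U^6 x|| = sqrt((-7.0000)^2 + (-1.0000)^2) = sqrt(50.0000) = 7.0711

7.0711


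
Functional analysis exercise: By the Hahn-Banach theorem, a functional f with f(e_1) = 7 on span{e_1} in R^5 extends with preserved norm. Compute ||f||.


The norm of f is given by ||f|| = sup_{||x||=1} |f(x)|.
On span{e_1}, ||e_1|| = 1, so ||f|| = |f(e_1)| / ||e_1||
= |7| / 1 = 7.0000

7.0000


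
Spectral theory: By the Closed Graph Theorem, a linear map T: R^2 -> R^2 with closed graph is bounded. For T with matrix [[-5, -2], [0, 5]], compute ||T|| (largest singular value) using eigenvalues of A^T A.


A^T A = [[25, 10], [10, 29]]
trace(A^T A) = 54, det(A^T A) = 625
discriminant = 54^2 - 4*625 = 416
Largest eigenvalue of A^T A = (trace + sqrt(disc))/2 = 37.1980
||T|| = sqrt(37.1980) = 6.0990

6.0990


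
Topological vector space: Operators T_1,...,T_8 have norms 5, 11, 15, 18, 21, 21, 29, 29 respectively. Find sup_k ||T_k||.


By the Uniform Boundedness Principle, the supremum of norms is finite.
sup_k ||T_k|| = max(5, 11, 15, 18, 21, 21, 29, 29) = 29

29


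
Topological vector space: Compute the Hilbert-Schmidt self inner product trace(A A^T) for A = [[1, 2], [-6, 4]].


trace(A * A^T) = sum of squares of all entries
= 1^2 + 2^2 + (-6)^2 + 4^2
= 1 + 4 + 36 + 16
= 57

57


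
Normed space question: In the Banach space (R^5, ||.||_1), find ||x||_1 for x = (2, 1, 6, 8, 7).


The l^1 norm equals the sum of absolute values of all components.
||x||_1 = 2 + 1 + 6 + 8 + 7
= 24

24.0000


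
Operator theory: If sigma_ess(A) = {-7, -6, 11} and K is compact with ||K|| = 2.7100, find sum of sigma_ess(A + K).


By Weyl's theorem, the essential spectrum is invariant under compact perturbations.
sigma_ess(A + K) = sigma_ess(A) = {-7, -6, 11}
Sum = -7 + -6 + 11 = -2

-2


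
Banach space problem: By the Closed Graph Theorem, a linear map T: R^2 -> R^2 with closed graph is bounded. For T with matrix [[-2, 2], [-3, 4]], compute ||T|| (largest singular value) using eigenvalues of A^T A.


A^T A = [[13, -16], [-16, 20]]
trace(A^T A) = 33, det(A^T A) = 4
discriminant = 33^2 - 4*4 = 1073
Largest eigenvalue of A^T A = (trace + sqrt(disc))/2 = 32.8783
||T|| = sqrt(32.8783) = 5.7340

5.7340


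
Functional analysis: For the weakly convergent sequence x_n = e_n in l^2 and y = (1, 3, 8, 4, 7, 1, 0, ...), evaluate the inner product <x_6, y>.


x_6 = e_6 is the standard basis vector with 1 in position 6.
<x_6, y> = y_6 = 1
As n -> infinity, <x_n, y> -> 0, confirming weak convergence of (x_n) to 0.

1


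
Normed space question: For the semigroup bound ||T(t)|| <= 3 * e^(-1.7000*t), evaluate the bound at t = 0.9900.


||T(0.9900)|| <= 3 * exp(-1.7000 * 0.9900)
= 3 * exp(-1.6830)
= 3 * 0.1858
= 0.5574

0.5574


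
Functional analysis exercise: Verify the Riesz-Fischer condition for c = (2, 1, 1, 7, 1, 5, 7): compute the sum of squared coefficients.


sum |c_n|^2 = 2^2 + 1^2 + 1^2 + 7^2 + 1^2 + 5^2 + 7^2
= 4 + 1 + 1 + 49 + 1 + 25 + 49
= 130

130


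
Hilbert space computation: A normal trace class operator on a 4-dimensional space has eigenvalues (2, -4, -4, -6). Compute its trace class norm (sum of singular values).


For a normal operator, singular values equal |eigenvalues|.
Trace norm = sum |lambda_i| = 2 + 4 + 4 + 6
= 16

16


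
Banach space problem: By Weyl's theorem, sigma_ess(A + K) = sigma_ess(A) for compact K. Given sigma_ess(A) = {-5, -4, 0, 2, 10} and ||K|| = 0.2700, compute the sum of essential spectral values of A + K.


By Weyl's theorem, the essential spectrum is invariant under compact perturbations.
sigma_ess(A + K) = sigma_ess(A) = {-5, -4, 0, 2, 10}
Sum = -5 + -4 + 0 + 2 + 10 = 3

3


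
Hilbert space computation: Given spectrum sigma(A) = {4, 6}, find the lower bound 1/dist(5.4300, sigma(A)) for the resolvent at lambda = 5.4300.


dist(5.4300, {4, 6}) = min(|5.4300 - 4|, |5.4300 - 6|)
= min(1.4300, 0.5700) = 0.5700
Resolvent bound = 1/0.5700 = 1.7544

1.7544


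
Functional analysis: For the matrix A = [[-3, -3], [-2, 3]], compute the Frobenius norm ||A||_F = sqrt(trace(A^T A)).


||A||_F^2 = sum a_ij^2
= (-3)^2 + (-3)^2 + (-2)^2 + 3^2
= 9 + 9 + 4 + 9 = 31
||A||_F = sqrt(31) = 5.5678

5.5678


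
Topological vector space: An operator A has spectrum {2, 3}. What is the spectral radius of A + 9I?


Spectrum of A + 9I = {11, 12}
Spectral radius = max |lambda| over the shifted spectrum
= max(11, 12) = 12

12


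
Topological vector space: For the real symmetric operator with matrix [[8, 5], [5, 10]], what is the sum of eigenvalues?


For a self-adjoint (symmetric) matrix, the eigenvalues are real.
The sum of eigenvalues equals the trace of the matrix.
trace = 8 + 10 = 18

18


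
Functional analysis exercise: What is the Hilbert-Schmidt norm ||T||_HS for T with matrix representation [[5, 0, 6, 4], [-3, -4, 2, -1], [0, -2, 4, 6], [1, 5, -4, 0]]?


The Hilbert-Schmidt norm is sqrt(sum of squares of all entries).
Sum of squares = 5^2 + 0^2 + 6^2 + 4^2 + (-3)^2 + (-4)^2 + 2^2 + (-1)^2 + 0^2 + (-2)^2 + 4^2 + 6^2 + 1^2 + 5^2 + (-4)^2 + 0^2
= 25 + 0 + 36 + 16 + 9 + 16 + 4 + 1 + 0 + 4 + 16 + 36 + 1 + 25 + 16 + 0 = 205
||T||_HS = sqrt(205) = 14.3178

14.3178


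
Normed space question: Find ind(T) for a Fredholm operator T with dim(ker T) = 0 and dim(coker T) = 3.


The Fredholm index is defined as ind(T) = dim(ker T) - dim(coker T)
= 0 - 3
= -3

-3


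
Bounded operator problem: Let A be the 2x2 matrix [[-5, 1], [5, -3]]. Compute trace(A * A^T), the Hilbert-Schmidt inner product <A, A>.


trace(A * A^T) = sum of squares of all entries
= (-5)^2 + 1^2 + 5^2 + (-3)^2
= 25 + 1 + 25 + 9
= 60

60


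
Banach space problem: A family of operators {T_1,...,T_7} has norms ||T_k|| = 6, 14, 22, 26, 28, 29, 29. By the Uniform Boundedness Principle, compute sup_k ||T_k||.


By the Uniform Boundedness Principle, the supremum of norms is finite.
sup_k ||T_k|| = max(6, 14, 22, 26, 28, 29, 29) = 29

29


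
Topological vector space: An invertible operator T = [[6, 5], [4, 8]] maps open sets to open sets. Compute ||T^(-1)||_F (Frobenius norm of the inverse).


det(T) = 6*8 - 5*4 = 28
T^(-1) = (1/28) * [[8, -5], [-4, 6]] = [[0.2857, -0.1786], [-0.1429, 0.2143]]
||T^(-1)||_F^2 = 0.2857^2 + (-0.1786)^2 + (-0.1429)^2 + 0.2143^2 = 0.1798
||T^(-1)||_F = sqrt(0.1798) = 0.4241

0.4241


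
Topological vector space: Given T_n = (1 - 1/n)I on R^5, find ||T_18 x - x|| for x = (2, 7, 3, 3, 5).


T_18 x - x = (1 - 1/18)x - x = -x/18
||x|| = sqrt(96) = 9.7980
||T_18 x - x|| = ||x||/18 = 9.7980/18 = 0.5443

0.5443


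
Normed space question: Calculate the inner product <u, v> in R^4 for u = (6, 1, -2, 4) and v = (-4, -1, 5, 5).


Computing the standard inner product <u, v> = sum u_i * v_i
= 6*-4 + 1*-1 + -2*5 + 4*5
= -24 + -1 + -10 + 20
= -15

-15


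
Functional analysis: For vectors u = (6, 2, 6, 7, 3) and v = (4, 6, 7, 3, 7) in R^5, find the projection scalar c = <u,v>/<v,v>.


Computing <u,v> = 6*4 + 2*6 + 6*7 + 7*3 + 3*7 = 120
Computing <v,v> = 4^2 + 6^2 + 7^2 + 3^2 + 7^2 = 159
Projection coefficient = 120/159 = 0.7547

0.7547


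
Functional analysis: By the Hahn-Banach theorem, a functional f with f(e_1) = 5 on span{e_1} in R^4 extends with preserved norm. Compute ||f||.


The norm of f is given by ||f|| = sup_{||x||=1} |f(x)|.
On span{e_1}, ||e_1|| = 1, so ||f|| = |f(e_1)| / ||e_1||
= |5| / 1 = 5.0000

5.0000


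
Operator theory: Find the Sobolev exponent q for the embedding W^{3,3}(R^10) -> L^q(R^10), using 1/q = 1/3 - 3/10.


Using the Sobolev embedding formula: 1/q = 1/p - k/n
1/q = 1/3 - 3/10 = 1/30
q = 1/(1/30) = 30

30.0000


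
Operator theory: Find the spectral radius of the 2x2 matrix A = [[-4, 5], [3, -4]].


For a 2x2 matrix, eigenvalues satisfy lambda^2 - (trace)*lambda + det = 0
trace = -4 + -4 = -8
det = -4*-4 - 5*3 = 1
discriminant = (-8)^2 - 4*(1) = 60
spectral radius = max |eigenvalue| = 7.8730

7.8730


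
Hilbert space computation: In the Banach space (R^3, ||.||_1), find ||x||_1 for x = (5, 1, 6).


The l^1 norm equals the sum of absolute values of all components.
||x||_1 = 5 + 1 + 6
= 12

12.0000


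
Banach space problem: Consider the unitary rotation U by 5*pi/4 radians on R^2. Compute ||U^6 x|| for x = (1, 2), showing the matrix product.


U is a rotation by theta = 5*pi/4
U^6 = rotation by 6*theta = 30*pi/4 = 6*pi/4 (mod 2*pi)
cos(6*pi/4) = 0.0000, sin(6*pi/4) = -1.0000
U^6 x = (0.0000 * 1 - -1.0000 * 2, -1.0000 * 1 + 0.0000 * 2)
= (2.0000, -1.0000)
||U^6 x|| = sqrt(2.0000^2 + (-1.0000)^2) = sqrt(5.0000) = 2.2361

2.2361


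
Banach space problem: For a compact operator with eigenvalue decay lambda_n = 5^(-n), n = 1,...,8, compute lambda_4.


The eigenvalue formula gives lambda_4 = 1/5^4
= 1/625
= 0.0016

0.0016


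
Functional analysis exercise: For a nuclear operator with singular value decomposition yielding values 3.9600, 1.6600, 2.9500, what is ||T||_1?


The nuclear norm is the sum of all singular values.
||T||_1 = 3.9600 + 1.6600 + 2.9500
= 8.5700

8.5700


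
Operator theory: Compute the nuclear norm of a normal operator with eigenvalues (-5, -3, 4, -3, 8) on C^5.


For a normal operator, singular values equal |eigenvalues|.
Trace norm = sum |lambda_i| = 5 + 3 + 4 + 3 + 8
= 23

23


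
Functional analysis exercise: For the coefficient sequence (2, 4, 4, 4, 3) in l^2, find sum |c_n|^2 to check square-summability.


sum |c_n|^2 = 2^2 + 4^2 + 4^2 + 4^2 + 3^2
= 4 + 16 + 16 + 16 + 9
= 61

61


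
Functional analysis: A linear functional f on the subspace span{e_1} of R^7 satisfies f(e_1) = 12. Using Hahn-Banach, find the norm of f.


The norm of f is given by ||f|| = sup_{||x||=1} |f(x)|.
On span{e_1}, ||e_1|| = 1, so ||f|| = |f(e_1)| / ||e_1||
= |12| / 1 = 12.0000

12.0000


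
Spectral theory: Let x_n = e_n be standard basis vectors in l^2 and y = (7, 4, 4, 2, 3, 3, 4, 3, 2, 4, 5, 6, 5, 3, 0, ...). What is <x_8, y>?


x_8 = e_8 is the standard basis vector with 1 in position 8.
<x_8, y> = y_8 = 3
As n -> infinity, <x_n, y> -> 0, confirming weak convergence of (x_n) to 0.

3


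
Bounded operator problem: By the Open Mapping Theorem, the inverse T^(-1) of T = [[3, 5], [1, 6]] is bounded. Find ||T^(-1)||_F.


det(T) = 3*6 - 5*1 = 13
T^(-1) = (1/13) * [[6, -5], [-1, 3]] = [[0.4615, -0.3846], [-0.0769, 0.2308]]
||T^(-1)||_F^2 = 0.4615^2 + (-0.3846)^2 + (-0.0769)^2 + 0.2308^2 = 0.4201
||T^(-1)||_F = sqrt(0.4201) = 0.6482

0.6482


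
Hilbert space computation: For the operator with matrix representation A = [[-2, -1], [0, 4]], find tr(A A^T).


trace(A * A^T) = sum of squares of all entries
= (-2)^2 + (-1)^2 + 0^2 + 4^2
= 4 + 1 + 0 + 16
= 21

21


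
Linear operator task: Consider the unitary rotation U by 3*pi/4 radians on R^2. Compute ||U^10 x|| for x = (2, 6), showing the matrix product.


U is a rotation by theta = 3*pi/4
U^10 = rotation by 10*theta = 30*pi/4 = 6*pi/4 (mod 2*pi)
cos(6*pi/4) = 0.0000, sin(6*pi/4) = -1.0000
U^10 x = (0.0000 * 2 - -1.0000 * 6, -1.0000 * 2 + 0.0000 * 6)
= (6.0000, -2.0000)
||U^10 x|| = sqrt(6.0000^2 + (-2.0000)^2) = sqrt(40.0000) = 6.3246

6.3246


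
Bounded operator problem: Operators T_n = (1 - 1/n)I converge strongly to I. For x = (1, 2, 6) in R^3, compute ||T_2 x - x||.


T_2 x - x = (1 - 1/2)x - x = -x/2
||x|| = sqrt(41) = 6.4031
||T_2 x - x|| = ||x||/2 = 6.4031/2 = 3.2016

3.2016


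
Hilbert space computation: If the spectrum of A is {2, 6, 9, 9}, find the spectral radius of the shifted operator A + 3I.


Spectrum of A + 3I = {5, 9, 12, 12}
Spectral radius = max |lambda| over the shifted spectrum
= max(5, 9, 12, 12) = 12

12


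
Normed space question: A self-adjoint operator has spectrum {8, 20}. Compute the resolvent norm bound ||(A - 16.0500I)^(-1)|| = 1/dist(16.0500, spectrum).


dist(16.0500, {8, 20}) = min(|16.0500 - 8|, |16.0500 - 20|)
= min(8.0500, 3.9500) = 3.9500
Resolvent bound = 1/3.9500 = 0.2532

0.2532


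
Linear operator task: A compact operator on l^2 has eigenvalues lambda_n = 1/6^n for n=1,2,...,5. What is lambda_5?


The eigenvalue formula gives lambda_5 = 1/6^5
= 1/7776
= 1.2860e-04

1.2860e-04


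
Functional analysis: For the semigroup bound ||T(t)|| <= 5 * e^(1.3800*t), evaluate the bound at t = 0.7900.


||T(0.7900)|| <= 5 * exp(1.3800 * 0.7900)
= 5 * exp(1.0902)
= 5 * 2.9749
= 14.8743

14.8743


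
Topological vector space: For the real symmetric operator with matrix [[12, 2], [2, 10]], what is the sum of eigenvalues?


For a self-adjoint (symmetric) matrix, the eigenvalues are real.
The sum of eigenvalues equals the trace of the matrix.
trace = 12 + 10 = 22

22


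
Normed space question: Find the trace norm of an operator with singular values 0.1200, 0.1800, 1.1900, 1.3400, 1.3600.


The nuclear norm is the sum of all singular values.
||T||_1 = 0.1200 + 0.1800 + 1.1900 + 1.3400 + 1.3600
= 4.1900

4.1900


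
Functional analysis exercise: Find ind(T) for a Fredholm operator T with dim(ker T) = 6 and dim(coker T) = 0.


The Fredholm index is defined as ind(T) = dim(ker T) - dim(coker T)
= 6 - 0
= 6

6


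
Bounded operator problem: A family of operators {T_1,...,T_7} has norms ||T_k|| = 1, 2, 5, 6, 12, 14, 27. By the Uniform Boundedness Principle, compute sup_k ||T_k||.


By the Uniform Boundedness Principle, the supremum of norms is finite.
sup_k ||T_k|| = max(1, 2, 5, 6, 12, 14, 27) = 27

27


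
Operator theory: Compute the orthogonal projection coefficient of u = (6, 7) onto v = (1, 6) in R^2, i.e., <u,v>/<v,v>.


Computing <u,v> = 6*1 + 7*6 = 48
Computing <v,v> = 1^2 + 6^2 = 37
Projection coefficient = 48/37 = 1.2973

1.2973


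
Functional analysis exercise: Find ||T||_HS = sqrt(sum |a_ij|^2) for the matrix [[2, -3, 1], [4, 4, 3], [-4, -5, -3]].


The Hilbert-Schmidt norm is sqrt(sum of squares of all entries).
Sum of squares = 2^2 + (-3)^2 + 1^2 + 4^2 + 4^2 + 3^2 + (-4)^2 + (-5)^2 + (-3)^2
= 4 + 9 + 1 + 16 + 16 + 9 + 16 + 25 + 9 = 105
||T||_HS = sqrt(105) = 10.2470

10.2470


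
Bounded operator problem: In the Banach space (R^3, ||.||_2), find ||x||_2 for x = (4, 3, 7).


The l^2 norm = (sum |x_i|^2)^(1/2)
Sum of 2th powers = 16 + 9 + 49 = 74
||x||_2 = (74)^(1/2) = 8.6023

8.6023


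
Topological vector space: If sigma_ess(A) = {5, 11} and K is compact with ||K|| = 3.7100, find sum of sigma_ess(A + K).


By Weyl's theorem, the essential spectrum is invariant under compact perturbations.
sigma_ess(A + K) = sigma_ess(A) = {5, 11}
Sum = 5 + 11 = 16

16


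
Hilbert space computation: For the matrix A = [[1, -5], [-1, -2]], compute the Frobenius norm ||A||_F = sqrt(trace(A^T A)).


||A||_F^2 = sum a_ij^2
= 1^2 + (-5)^2 + (-1)^2 + (-2)^2
= 1 + 25 + 1 + 4 = 31
||A||_F = sqrt(31) = 5.5678

5.5678


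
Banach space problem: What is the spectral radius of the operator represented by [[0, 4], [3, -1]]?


For a 2x2 matrix, eigenvalues satisfy lambda^2 - (trace)*lambda + det = 0
trace = 0 + -1 = -1
det = 0*-1 - 4*3 = -12
discriminant = (-1)^2 - 4*(-12) = 49
spectral radius = max |eigenvalue| = 4.0000

4.0000


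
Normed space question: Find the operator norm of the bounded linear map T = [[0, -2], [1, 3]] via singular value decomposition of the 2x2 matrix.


A^T A = [[1, 3], [3, 13]]
trace(A^T A) = 14, det(A^T A) = 4
discriminant = 14^2 - 4*4 = 180
Largest eigenvalue of A^T A = (trace + sqrt(disc))/2 = 13.7082
||T|| = sqrt(13.7082) = 3.7025

3.7025


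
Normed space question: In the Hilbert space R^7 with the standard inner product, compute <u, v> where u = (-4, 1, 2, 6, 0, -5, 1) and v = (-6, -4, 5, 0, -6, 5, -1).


Computing the standard inner product <u, v> = sum u_i * v_i
= -4*-6 + 1*-4 + 2*5 + 6*0 + 0*-6 + -5*5 + 1*-1
= 24 + -4 + 10 + 0 + 0 + -25 + -1
= 4

4


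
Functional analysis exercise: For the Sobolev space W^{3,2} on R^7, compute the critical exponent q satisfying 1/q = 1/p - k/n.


Using the Sobolev embedding formula: 1/q = 1/p - k/n
1/q = 1/2 - 3/7 = 1/14
q = 1/(1/14) = 14

14.0000


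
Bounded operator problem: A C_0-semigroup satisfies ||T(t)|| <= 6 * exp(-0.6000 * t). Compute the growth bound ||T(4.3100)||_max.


||T(4.3100)|| <= 6 * exp(-0.6000 * 4.3100)
= 6 * exp(-2.5860)
= 6 * 0.0753
= 0.4519

0.4519


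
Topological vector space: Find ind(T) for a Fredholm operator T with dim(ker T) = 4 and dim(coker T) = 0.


The Fredholm index is defined as ind(T) = dim(ker T) - dim(coker T)
= 4 - 0
= 4

4


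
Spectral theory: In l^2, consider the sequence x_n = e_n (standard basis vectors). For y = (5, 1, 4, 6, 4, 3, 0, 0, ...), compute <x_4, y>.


x_4 = e_4 is the standard basis vector with 1 in position 4.
<x_4, y> = y_4 = 6
As n -> infinity, <x_n, y> -> 0, confirming weak convergence of (x_n) to 0.

6


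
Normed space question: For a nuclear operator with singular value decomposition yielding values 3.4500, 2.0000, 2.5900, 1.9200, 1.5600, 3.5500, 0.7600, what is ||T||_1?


The nuclear norm is the sum of all singular values.
||T||_1 = 3.4500 + 2.0000 + 2.5900 + 1.9200 + 1.5600 + 3.5500 + 0.7600
= 15.8300

15.8300


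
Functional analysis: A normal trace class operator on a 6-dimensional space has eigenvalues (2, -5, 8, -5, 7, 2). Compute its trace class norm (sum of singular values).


For a normal operator, singular values equal |eigenvalues|.
Trace norm = sum |lambda_i| = 2 + 5 + 8 + 5 + 7 + 2
= 29

29


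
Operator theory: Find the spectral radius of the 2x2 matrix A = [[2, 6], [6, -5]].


For a 2x2 matrix, eigenvalues satisfy lambda^2 - (trace)*lambda + det = 0
trace = 2 + -5 = -3
det = 2*-5 - 6*6 = -46
discriminant = (-3)^2 - 4*(-46) = 193
spectral radius = max |eigenvalue| = 8.4462

8.4462


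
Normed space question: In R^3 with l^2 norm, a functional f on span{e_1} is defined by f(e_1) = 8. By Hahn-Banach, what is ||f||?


The norm of f is given by ||f|| = sup_{||x||=1} |f(x)|.
On span{e_1}, ||e_1|| = 1, so ||f|| = |f(e_1)| / ||e_1||
= |8| / 1 = 8.0000

8.0000


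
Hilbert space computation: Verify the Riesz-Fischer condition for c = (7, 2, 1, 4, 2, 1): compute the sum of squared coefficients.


sum |c_n|^2 = 7^2 + 2^2 + 1^2 + 4^2 + 2^2 + 1^2
= 49 + 4 + 1 + 16 + 4 + 1
= 75

75


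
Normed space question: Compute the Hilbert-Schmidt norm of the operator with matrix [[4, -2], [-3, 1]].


The Hilbert-Schmidt norm is sqrt(sum of squares of all entries).
Sum of squares = 4^2 + (-2)^2 + (-3)^2 + 1^2
= 16 + 4 + 9 + 1 = 30
||T||_HS = sqrt(30) = 5.4772

5.4772


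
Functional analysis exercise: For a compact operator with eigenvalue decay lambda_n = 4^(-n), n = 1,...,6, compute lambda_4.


The eigenvalue formula gives lambda_4 = 1/4^4
= 1/256
= 0.0039

0.0039


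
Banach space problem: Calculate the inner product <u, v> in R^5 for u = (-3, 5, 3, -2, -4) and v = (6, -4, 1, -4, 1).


Computing the standard inner product <u, v> = sum u_i * v_i
= -3*6 + 5*-4 + 3*1 + -2*-4 + -4*1
= -18 + -20 + 3 + 8 + -4
= -31

-31


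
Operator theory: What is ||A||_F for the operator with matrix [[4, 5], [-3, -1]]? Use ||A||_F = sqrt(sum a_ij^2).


||A||_F^2 = sum a_ij^2
= 4^2 + 5^2 + (-3)^2 + (-1)^2
= 16 + 25 + 9 + 1 = 51
||A||_F = sqrt(51) = 7.1414

7.1414


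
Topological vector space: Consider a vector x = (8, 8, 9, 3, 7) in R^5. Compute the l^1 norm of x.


The l^1 norm equals the sum of absolute values of all components.
||x||_1 = 8 + 8 + 9 + 3 + 7
= 35

35.0000


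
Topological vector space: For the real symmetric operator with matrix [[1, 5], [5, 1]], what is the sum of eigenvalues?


For a self-adjoint (symmetric) matrix, the eigenvalues are real.
The sum of eigenvalues equals the trace of the matrix.
trace = 1 + 1 = 2

2


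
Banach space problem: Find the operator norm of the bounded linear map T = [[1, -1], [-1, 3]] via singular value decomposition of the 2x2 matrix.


A^T A = [[2, -4], [-4, 10]]
trace(A^T A) = 12, det(A^T A) = 4
discriminant = 12^2 - 4*4 = 128
Largest eigenvalue of A^T A = (trace + sqrt(disc))/2 = 11.6569
||T|| = sqrt(11.6569) = 3.4142

3.4142


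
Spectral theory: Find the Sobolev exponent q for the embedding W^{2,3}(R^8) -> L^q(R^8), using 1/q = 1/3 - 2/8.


Using the Sobolev embedding formula: 1/q = 1/p - k/n
1/q = 1/3 - 2/8 = 1/12
q = 1/(1/12) = 12

12.0000


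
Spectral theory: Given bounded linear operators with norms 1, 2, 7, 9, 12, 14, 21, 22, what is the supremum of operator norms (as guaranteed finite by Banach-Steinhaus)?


By the Uniform Boundedness Principle, the supremum of norms is finite.
sup_k ||T_k|| = max(1, 2, 7, 9, 12, 14, 21, 22) = 22

22


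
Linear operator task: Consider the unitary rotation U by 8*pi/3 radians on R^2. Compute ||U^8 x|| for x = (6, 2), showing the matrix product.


U is a rotation by theta = 8*pi/3
U^8 = rotation by 8*theta = 64*pi/3 = 4*pi/3 (mod 2*pi)
cos(4*pi/3) = -0.5000, sin(4*pi/3) = -0.8660
U^8 x = (-0.5000 * 6 - -0.8660 * 2, -0.8660 * 6 + -0.5000 * 2)
= (-1.2679, -6.1962)
||U^8 x|| = sqrt((-1.2679)^2 + (-6.1962)^2) = sqrt(40.0000) = 6.3246

6.3246


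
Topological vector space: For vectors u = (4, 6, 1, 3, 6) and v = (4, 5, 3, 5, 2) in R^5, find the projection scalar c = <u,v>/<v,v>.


Computing <u,v> = 4*4 + 6*5 + 1*3 + 3*5 + 6*2 = 76
Computing <v,v> = 4^2 + 5^2 + 3^2 + 5^2 + 2^2 = 79
Projection coefficient = 76/79 = 0.9620

0.9620


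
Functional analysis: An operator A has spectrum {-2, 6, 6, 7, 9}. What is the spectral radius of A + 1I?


Spectrum of A + 1I = {-1, 7, 7, 8, 10}
Spectral radius = max |lambda| over the shifted spectrum
= max(1, 7, 7, 8, 10) = 10

10


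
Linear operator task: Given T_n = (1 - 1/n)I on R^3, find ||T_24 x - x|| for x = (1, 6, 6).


T_24 x - x = (1 - 1/24)x - x = -x/24
||x|| = sqrt(73) = 8.5440
||T_24 x - x|| = ||x||/24 = 8.5440/24 = 0.3560

0.3560


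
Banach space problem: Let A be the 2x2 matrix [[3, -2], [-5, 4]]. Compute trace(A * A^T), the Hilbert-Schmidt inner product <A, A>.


trace(A * A^T) = sum of squares of all entries
= 3^2 + (-2)^2 + (-5)^2 + 4^2
= 9 + 4 + 25 + 16
= 54

54


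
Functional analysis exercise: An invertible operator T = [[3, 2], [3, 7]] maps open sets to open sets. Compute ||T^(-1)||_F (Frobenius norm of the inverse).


det(T) = 3*7 - 2*3 = 15
T^(-1) = (1/15) * [[7, -2], [-3, 3]] = [[0.4667, -0.1333], [-0.2000, 0.2000]]
||T^(-1)||_F^2 = 0.4667^2 + (-0.1333)^2 + (-0.2000)^2 + 0.2000^2 = 0.3156
||T^(-1)||_F = sqrt(0.3156) = 0.5617

0.5617


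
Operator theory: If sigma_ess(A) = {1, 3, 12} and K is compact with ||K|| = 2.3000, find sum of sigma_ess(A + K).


By Weyl's theorem, the essential spectrum is invariant under compact perturbations.
sigma_ess(A + K) = sigma_ess(A) = {1, 3, 12}
Sum = 1 + 3 + 12 = 16

16


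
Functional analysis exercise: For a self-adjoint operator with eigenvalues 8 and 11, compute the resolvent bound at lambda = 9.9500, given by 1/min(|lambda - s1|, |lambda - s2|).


dist(9.9500, {8, 11}) = min(|9.9500 - 8|, |9.9500 - 11|)
= min(1.9500, 1.0500) = 1.0500
Resolvent bound = 1/1.0500 = 0.9524

0.9524


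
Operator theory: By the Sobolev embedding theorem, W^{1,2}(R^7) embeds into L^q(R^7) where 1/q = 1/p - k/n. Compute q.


Using the Sobolev embedding formula: 1/q = 1/p - k/n
1/q = 1/2 - 1/7 = 5/14
q = 1/(5/14) = 14/5 = 2.8000

2.8000


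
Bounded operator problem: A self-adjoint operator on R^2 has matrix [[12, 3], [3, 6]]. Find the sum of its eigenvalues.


For a self-adjoint (symmetric) matrix, the eigenvalues are real.
The sum of eigenvalues equals the trace of the matrix.
trace = 12 + 6 = 18

18


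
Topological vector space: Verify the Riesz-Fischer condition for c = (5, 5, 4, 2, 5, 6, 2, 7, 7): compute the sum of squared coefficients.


sum |c_n|^2 = 5^2 + 5^2 + 4^2 + 2^2 + 5^2 + 6^2 + 2^2 + 7^2 + 7^2
= 25 + 25 + 16 + 4 + 25 + 36 + 4 + 49 + 49
= 233

233


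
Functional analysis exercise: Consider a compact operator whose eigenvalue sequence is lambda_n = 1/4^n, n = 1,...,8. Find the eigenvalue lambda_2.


The eigenvalue formula gives lambda_2 = 1/4^2
= 1/16
= 0.0625

0.0625


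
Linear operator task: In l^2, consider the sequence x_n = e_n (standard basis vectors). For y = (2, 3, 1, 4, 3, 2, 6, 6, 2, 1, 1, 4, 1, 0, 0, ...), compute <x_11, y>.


x_11 = e_11 is the standard basis vector with 1 in position 11.
<x_11, y> = y_11 = 1
As n -> infinity, <x_n, y> -> 0, confirming weak convergence of (x_n) to 0.

1


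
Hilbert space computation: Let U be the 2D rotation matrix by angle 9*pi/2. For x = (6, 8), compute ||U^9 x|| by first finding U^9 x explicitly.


U is a rotation by theta = 9*pi/2
U^9 = rotation by 9*theta = 81*pi/2 = 1*pi/2 (mod 2*pi)
cos(1*pi/2) = 0.0000, sin(1*pi/2) = 1.0000
U^9 x = (0.0000 * 6 - 1.0000 * 8, 1.0000 * 6 + 0.0000 * 8)
= (-8.0000, 6.0000)
||U^9 x|| = sqrt((-8.0000)^2 + 6.0000^2) = sqrt(100.0000) = 10.0000

10.0000


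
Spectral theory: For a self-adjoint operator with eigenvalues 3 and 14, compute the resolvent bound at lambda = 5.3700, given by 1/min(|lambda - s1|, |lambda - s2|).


dist(5.3700, {3, 14}) = min(|5.3700 - 3|, |5.3700 - 14|)
= min(2.3700, 8.6300) = 2.3700
Resolvent bound = 1/2.3700 = 0.4219

0.4219


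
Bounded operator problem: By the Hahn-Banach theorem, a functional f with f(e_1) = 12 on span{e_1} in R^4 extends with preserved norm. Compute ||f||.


The norm of f is given by ||f|| = sup_{||x||=1} |f(x)|.
On span{e_1}, ||e_1|| = 1, so ||f|| = |f(e_1)| / ||e_1||
= |12| / 1 = 12.0000

12.0000


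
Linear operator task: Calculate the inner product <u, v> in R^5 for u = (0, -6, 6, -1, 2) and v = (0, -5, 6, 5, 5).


Computing the standard inner product <u, v> = sum u_i * v_i
= 0*0 + -6*-5 + 6*6 + -1*5 + 2*5
= 0 + 30 + 36 + -5 + 10
= 71

71


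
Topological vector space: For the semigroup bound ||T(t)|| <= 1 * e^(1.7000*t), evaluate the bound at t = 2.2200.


||T(2.2200)|| <= 1 * exp(1.7000 * 2.2200)
= 1 * exp(3.7740)
= 1 * 43.5539
= 43.5539

43.5539


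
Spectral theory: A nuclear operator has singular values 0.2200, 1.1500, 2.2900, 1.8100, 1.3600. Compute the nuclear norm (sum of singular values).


The nuclear norm is the sum of all singular values.
||T||_1 = 0.2200 + 1.1500 + 2.2900 + 1.8100 + 1.3600
= 6.8300

6.8300


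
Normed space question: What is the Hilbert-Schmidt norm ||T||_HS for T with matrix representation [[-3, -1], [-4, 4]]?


The Hilbert-Schmidt norm is sqrt(sum of squares of all entries).
Sum of squares = (-3)^2 + (-1)^2 + (-4)^2 + 4^2
= 9 + 1 + 16 + 16 = 42
||T||_HS = sqrt(42) = 6.4807

6.4807


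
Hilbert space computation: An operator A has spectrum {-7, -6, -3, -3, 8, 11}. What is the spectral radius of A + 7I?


Spectrum of A + 7I = {0, 1, 4, 4, 15, 18}
Spectral radius = max |lambda| over the shifted spectrum
= max(0, 1, 4, 4, 15, 18) = 18

18


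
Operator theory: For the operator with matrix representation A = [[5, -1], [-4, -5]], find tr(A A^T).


trace(A * A^T) = sum of squares of all entries
= 5^2 + (-1)^2 + (-4)^2 + (-5)^2
= 25 + 1 + 16 + 25
= 67

67


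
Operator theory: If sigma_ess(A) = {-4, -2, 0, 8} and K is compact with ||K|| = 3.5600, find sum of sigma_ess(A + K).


By Weyl's theorem, the essential spectrum is invariant under compact perturbations.
sigma_ess(A + K) = sigma_ess(A) = {-4, -2, 0, 8}
Sum = -4 + -2 + 0 + 8 = 2

2


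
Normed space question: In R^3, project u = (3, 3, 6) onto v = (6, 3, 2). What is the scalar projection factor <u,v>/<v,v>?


Computing <u,v> = 3*6 + 3*3 + 6*2 = 39
Computing <v,v> = 6^2 + 3^2 + 2^2 = 49
Projection coefficient = 39/49 = 0.7959

0.7959


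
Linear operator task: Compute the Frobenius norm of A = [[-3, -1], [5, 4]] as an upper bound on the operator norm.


||A||_F^2 = sum a_ij^2
= (-3)^2 + (-1)^2 + 5^2 + 4^2
= 9 + 1 + 25 + 16 = 51
||A||_F = sqrt(51) = 7.1414

7.1414
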